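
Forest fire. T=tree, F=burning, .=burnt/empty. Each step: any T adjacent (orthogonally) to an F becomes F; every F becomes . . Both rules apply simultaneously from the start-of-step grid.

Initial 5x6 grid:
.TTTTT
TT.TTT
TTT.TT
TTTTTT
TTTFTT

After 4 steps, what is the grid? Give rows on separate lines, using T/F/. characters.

Step 1: 3 trees catch fire, 1 burn out
  .TTTTT
  TT.TTT
  TTT.TT
  TTTFTT
  TTF.FT
Step 2: 4 trees catch fire, 3 burn out
  .TTTTT
  TT.TTT
  TTT.TT
  TTF.FT
  TF...F
Step 3: 5 trees catch fire, 4 burn out
  .TTTTT
  TT.TTT
  TTF.FT
  TF...F
  F.....
Step 4: 4 trees catch fire, 5 burn out
  .TTTTT
  TT.TFT
  TF...F
  F.....
  ......

.TTTTT
TT.TFT
TF...F
F.....
......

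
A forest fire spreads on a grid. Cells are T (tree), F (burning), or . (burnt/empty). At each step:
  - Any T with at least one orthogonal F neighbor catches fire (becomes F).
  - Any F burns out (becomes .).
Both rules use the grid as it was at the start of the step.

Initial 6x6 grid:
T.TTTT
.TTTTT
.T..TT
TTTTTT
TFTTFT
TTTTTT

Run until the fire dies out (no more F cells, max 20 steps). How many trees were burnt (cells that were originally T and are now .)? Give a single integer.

Step 1: +8 fires, +2 burnt (F count now 8)
Step 2: +10 fires, +8 burnt (F count now 10)
Step 3: +3 fires, +10 burnt (F count now 3)
Step 4: +4 fires, +3 burnt (F count now 4)
Step 5: +3 fires, +4 burnt (F count now 3)
Step 6: +0 fires, +3 burnt (F count now 0)
Fire out after step 6
Initially T: 29, now '.': 35
Total burnt (originally-T cells now '.'): 28

Answer: 28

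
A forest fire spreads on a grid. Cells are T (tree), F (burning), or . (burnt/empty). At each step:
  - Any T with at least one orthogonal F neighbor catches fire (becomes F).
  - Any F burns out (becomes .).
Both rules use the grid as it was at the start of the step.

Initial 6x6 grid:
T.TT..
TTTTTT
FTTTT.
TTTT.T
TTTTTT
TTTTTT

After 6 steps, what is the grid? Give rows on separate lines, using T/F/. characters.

Step 1: 3 trees catch fire, 1 burn out
  T.TT..
  FTTTTT
  .FTTT.
  FTTT.T
  TTTTTT
  TTTTTT
Step 2: 5 trees catch fire, 3 burn out
  F.TT..
  .FTTTT
  ..FTT.
  .FTT.T
  FTTTTT
  TTTTTT
Step 3: 5 trees catch fire, 5 burn out
  ..TT..
  ..FTTT
  ...FT.
  ..FT.T
  .FTTTT
  FTTTTT
Step 4: 6 trees catch fire, 5 burn out
  ..FT..
  ...FTT
  ....F.
  ...F.T
  ..FTTT
  .FTTTT
Step 5: 4 trees catch fire, 6 burn out
  ...F..
  ....FT
  ......
  .....T
  ...FTT
  ..FTTT
Step 6: 3 trees catch fire, 4 burn out
  ......
  .....F
  ......
  .....T
  ....FT
  ...FTT

......
.....F
......
.....T
....FT
...FTT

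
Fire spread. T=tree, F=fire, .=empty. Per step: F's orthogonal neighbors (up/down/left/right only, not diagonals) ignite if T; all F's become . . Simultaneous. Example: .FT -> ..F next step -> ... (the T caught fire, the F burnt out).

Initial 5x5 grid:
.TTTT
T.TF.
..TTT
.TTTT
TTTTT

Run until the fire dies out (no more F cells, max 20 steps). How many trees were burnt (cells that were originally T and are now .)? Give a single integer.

Answer: 17

Derivation:
Step 1: +3 fires, +1 burnt (F count now 3)
Step 2: +5 fires, +3 burnt (F count now 5)
Step 3: +4 fires, +5 burnt (F count now 4)
Step 4: +3 fires, +4 burnt (F count now 3)
Step 5: +1 fires, +3 burnt (F count now 1)
Step 6: +1 fires, +1 burnt (F count now 1)
Step 7: +0 fires, +1 burnt (F count now 0)
Fire out after step 7
Initially T: 18, now '.': 24
Total burnt (originally-T cells now '.'): 17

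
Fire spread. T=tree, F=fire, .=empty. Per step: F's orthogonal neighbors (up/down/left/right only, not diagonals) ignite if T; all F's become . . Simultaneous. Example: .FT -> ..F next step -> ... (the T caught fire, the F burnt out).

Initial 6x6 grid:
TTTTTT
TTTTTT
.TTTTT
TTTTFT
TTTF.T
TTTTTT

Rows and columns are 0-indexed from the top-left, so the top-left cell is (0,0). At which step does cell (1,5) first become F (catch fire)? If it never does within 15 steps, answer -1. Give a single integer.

Step 1: cell (1,5)='T' (+5 fires, +2 burnt)
Step 2: cell (1,5)='T' (+8 fires, +5 burnt)
Step 3: cell (1,5)='F' (+8 fires, +8 burnt)
  -> target ignites at step 3
Step 4: cell (1,5)='.' (+6 fires, +8 burnt)
Step 5: cell (1,5)='.' (+2 fires, +6 burnt)
Step 6: cell (1,5)='.' (+2 fires, +2 burnt)
Step 7: cell (1,5)='.' (+1 fires, +2 burnt)
Step 8: cell (1,5)='.' (+0 fires, +1 burnt)
  fire out at step 8

3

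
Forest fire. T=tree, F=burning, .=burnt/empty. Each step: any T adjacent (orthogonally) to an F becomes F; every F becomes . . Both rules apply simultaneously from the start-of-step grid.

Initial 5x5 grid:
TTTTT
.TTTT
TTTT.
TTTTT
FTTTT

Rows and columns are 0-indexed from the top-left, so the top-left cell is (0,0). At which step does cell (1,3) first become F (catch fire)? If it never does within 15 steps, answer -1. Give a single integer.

Step 1: cell (1,3)='T' (+2 fires, +1 burnt)
Step 2: cell (1,3)='T' (+3 fires, +2 burnt)
Step 3: cell (1,3)='T' (+3 fires, +3 burnt)
Step 4: cell (1,3)='T' (+4 fires, +3 burnt)
Step 5: cell (1,3)='T' (+4 fires, +4 burnt)
Step 6: cell (1,3)='F' (+3 fires, +4 burnt)
  -> target ignites at step 6
Step 7: cell (1,3)='.' (+2 fires, +3 burnt)
Step 8: cell (1,3)='.' (+1 fires, +2 burnt)
Step 9: cell (1,3)='.' (+0 fires, +1 burnt)
  fire out at step 9

6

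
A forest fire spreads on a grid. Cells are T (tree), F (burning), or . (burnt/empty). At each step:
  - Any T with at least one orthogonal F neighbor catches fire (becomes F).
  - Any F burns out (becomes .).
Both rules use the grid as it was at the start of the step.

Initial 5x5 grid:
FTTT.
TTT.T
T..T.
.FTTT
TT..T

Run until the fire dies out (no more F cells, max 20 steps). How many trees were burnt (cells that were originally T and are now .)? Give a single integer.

Step 1: +4 fires, +2 burnt (F count now 4)
Step 2: +5 fires, +4 burnt (F count now 5)
Step 3: +4 fires, +5 burnt (F count now 4)
Step 4: +1 fires, +4 burnt (F count now 1)
Step 5: +0 fires, +1 burnt (F count now 0)
Fire out after step 5
Initially T: 15, now '.': 24
Total burnt (originally-T cells now '.'): 14

Answer: 14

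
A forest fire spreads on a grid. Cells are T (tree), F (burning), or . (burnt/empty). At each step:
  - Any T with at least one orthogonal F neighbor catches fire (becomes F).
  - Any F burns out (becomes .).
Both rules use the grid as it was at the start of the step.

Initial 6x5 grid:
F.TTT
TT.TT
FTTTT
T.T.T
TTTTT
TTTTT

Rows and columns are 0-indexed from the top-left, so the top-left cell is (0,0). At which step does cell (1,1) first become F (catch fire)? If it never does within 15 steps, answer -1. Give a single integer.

Step 1: cell (1,1)='T' (+3 fires, +2 burnt)
Step 2: cell (1,1)='F' (+3 fires, +3 burnt)
  -> target ignites at step 2
Step 3: cell (1,1)='.' (+4 fires, +3 burnt)
Step 4: cell (1,1)='.' (+4 fires, +4 burnt)
Step 5: cell (1,1)='.' (+5 fires, +4 burnt)
Step 6: cell (1,1)='.' (+4 fires, +5 burnt)
Step 7: cell (1,1)='.' (+1 fires, +4 burnt)
Step 8: cell (1,1)='.' (+0 fires, +1 burnt)
  fire out at step 8

2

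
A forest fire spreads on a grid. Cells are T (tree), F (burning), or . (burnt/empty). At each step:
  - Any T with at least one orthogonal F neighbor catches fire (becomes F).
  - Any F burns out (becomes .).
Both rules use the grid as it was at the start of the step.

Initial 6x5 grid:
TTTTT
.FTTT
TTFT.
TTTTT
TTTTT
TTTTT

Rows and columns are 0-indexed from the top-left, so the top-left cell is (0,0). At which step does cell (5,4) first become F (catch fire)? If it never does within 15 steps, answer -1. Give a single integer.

Step 1: cell (5,4)='T' (+5 fires, +2 burnt)
Step 2: cell (5,4)='T' (+7 fires, +5 burnt)
Step 3: cell (5,4)='T' (+7 fires, +7 burnt)
Step 4: cell (5,4)='T' (+5 fires, +7 burnt)
Step 5: cell (5,4)='F' (+2 fires, +5 burnt)
  -> target ignites at step 5
Step 6: cell (5,4)='.' (+0 fires, +2 burnt)
  fire out at step 6

5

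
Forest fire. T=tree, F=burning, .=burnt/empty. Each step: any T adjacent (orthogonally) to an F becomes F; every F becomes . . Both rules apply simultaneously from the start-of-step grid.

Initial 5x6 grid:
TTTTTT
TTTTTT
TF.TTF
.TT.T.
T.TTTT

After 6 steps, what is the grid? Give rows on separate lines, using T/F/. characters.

Step 1: 5 trees catch fire, 2 burn out
  TTTTTT
  TFTTTF
  F..TF.
  .FT.T.
  T.TTTT
Step 2: 8 trees catch fire, 5 burn out
  TFTTTF
  F.FTF.
  ...F..
  ..F.F.
  T.TTTT
Step 3: 6 trees catch fire, 8 burn out
  F.FTF.
  ...F..
  ......
  ......
  T.FTFT
Step 4: 3 trees catch fire, 6 burn out
  ...F..
  ......
  ......
  ......
  T..F.F
Step 5: 0 trees catch fire, 3 burn out
  ......
  ......
  ......
  ......
  T.....
Step 6: 0 trees catch fire, 0 burn out
  ......
  ......
  ......
  ......
  T.....

......
......
......
......
T.....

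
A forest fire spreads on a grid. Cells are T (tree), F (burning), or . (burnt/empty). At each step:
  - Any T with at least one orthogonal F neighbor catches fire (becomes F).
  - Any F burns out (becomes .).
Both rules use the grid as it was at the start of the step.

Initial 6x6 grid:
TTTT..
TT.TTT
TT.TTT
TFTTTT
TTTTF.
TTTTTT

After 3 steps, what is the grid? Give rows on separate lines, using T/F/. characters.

Step 1: 7 trees catch fire, 2 burn out
  TTTT..
  TT.TTT
  TF.TTT
  F.FTFT
  TFTF..
  TTTTFT
Step 2: 10 trees catch fire, 7 burn out
  TTTT..
  TF.TTT
  F..TFT
  ...F.F
  F.F...
  TFTF.F
Step 3: 7 trees catch fire, 10 burn out
  TFTT..
  F..TFT
  ...F.F
  ......
  ......
  F.F...

TFTT..
F..TFT
...F.F
......
......
F.F...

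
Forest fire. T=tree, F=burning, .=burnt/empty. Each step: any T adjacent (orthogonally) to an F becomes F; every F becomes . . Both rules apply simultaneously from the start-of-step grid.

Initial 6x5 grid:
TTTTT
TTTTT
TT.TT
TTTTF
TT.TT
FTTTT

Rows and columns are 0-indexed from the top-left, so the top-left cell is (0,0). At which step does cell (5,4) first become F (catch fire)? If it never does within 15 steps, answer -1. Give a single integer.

Step 1: cell (5,4)='T' (+5 fires, +2 burnt)
Step 2: cell (5,4)='F' (+8 fires, +5 burnt)
  -> target ignites at step 2
Step 3: cell (5,4)='.' (+5 fires, +8 burnt)
Step 4: cell (5,4)='.' (+4 fires, +5 burnt)
Step 5: cell (5,4)='.' (+3 fires, +4 burnt)
Step 6: cell (5,4)='.' (+1 fires, +3 burnt)
Step 7: cell (5,4)='.' (+0 fires, +1 burnt)
  fire out at step 7

2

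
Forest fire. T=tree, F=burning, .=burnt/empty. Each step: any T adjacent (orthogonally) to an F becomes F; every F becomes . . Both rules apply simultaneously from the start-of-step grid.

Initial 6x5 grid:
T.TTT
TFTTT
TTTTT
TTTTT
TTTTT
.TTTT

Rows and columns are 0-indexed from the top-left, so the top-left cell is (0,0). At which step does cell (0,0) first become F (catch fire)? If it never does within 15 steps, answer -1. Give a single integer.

Step 1: cell (0,0)='T' (+3 fires, +1 burnt)
Step 2: cell (0,0)='F' (+6 fires, +3 burnt)
  -> target ignites at step 2
Step 3: cell (0,0)='.' (+6 fires, +6 burnt)
Step 4: cell (0,0)='.' (+6 fires, +6 burnt)
Step 5: cell (0,0)='.' (+3 fires, +6 burnt)
Step 6: cell (0,0)='.' (+2 fires, +3 burnt)
Step 7: cell (0,0)='.' (+1 fires, +2 burnt)
Step 8: cell (0,0)='.' (+0 fires, +1 burnt)
  fire out at step 8

2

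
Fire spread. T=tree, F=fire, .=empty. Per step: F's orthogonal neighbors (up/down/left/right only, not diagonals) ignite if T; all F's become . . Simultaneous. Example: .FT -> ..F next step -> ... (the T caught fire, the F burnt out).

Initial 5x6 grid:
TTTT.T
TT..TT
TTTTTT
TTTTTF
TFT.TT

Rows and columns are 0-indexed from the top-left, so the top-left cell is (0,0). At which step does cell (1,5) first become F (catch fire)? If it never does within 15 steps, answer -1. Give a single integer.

Step 1: cell (1,5)='T' (+6 fires, +2 burnt)
Step 2: cell (1,5)='F' (+7 fires, +6 burnt)
  -> target ignites at step 2
Step 3: cell (1,5)='.' (+6 fires, +7 burnt)
Step 4: cell (1,5)='.' (+2 fires, +6 burnt)
Step 5: cell (1,5)='.' (+2 fires, +2 burnt)
Step 6: cell (1,5)='.' (+1 fires, +2 burnt)
Step 7: cell (1,5)='.' (+0 fires, +1 burnt)
  fire out at step 7

2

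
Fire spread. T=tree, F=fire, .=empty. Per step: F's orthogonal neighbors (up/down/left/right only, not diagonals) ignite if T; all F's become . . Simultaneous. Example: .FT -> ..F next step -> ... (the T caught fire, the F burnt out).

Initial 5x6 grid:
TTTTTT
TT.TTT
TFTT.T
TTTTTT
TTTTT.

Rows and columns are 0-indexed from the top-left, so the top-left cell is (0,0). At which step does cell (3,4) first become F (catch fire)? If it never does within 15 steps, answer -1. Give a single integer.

Step 1: cell (3,4)='T' (+4 fires, +1 burnt)
Step 2: cell (3,4)='T' (+6 fires, +4 burnt)
Step 3: cell (3,4)='T' (+6 fires, +6 burnt)
Step 4: cell (3,4)='F' (+4 fires, +6 burnt)
  -> target ignites at step 4
Step 5: cell (3,4)='.' (+4 fires, +4 burnt)
Step 6: cell (3,4)='.' (+2 fires, +4 burnt)
Step 7: cell (3,4)='.' (+0 fires, +2 burnt)
  fire out at step 7

4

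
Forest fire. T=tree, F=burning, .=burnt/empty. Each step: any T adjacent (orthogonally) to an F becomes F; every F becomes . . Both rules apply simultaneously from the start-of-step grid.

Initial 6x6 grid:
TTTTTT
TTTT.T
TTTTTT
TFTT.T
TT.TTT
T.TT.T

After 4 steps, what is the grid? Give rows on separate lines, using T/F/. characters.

Step 1: 4 trees catch fire, 1 burn out
  TTTTTT
  TTTT.T
  TFTTTT
  F.FT.T
  TF.TTT
  T.TT.T
Step 2: 5 trees catch fire, 4 burn out
  TTTTTT
  TFTT.T
  F.FTTT
  ...F.T
  F..TTT
  T.TT.T
Step 3: 6 trees catch fire, 5 burn out
  TFTTTT
  F.FT.T
  ...FTT
  .....T
  ...FTT
  F.TT.T
Step 4: 6 trees catch fire, 6 burn out
  F.FTTT
  ...F.T
  ....FT
  .....T
  ....FT
  ..TF.T

F.FTTT
...F.T
....FT
.....T
....FT
..TF.T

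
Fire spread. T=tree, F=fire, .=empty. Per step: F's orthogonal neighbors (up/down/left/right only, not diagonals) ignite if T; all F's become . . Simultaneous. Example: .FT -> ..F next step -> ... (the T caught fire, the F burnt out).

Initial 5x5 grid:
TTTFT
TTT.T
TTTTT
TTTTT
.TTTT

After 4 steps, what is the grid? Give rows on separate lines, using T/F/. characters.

Step 1: 2 trees catch fire, 1 burn out
  TTF.F
  TTT.T
  TTTTT
  TTTTT
  .TTTT
Step 2: 3 trees catch fire, 2 burn out
  TF...
  TTF.F
  TTTTT
  TTTTT
  .TTTT
Step 3: 4 trees catch fire, 3 burn out
  F....
  TF...
  TTFTF
  TTTTT
  .TTTT
Step 4: 5 trees catch fire, 4 burn out
  .....
  F....
  TF.F.
  TTFTF
  .TTTT

.....
F....
TF.F.
TTFTF
.TTTT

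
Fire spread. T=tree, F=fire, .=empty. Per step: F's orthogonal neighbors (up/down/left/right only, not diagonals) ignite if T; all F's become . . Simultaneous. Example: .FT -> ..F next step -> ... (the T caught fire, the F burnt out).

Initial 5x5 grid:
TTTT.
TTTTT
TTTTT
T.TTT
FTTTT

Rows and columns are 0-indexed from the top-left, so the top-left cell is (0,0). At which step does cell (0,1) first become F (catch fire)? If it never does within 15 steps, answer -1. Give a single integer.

Step 1: cell (0,1)='T' (+2 fires, +1 burnt)
Step 2: cell (0,1)='T' (+2 fires, +2 burnt)
Step 3: cell (0,1)='T' (+4 fires, +2 burnt)
Step 4: cell (0,1)='T' (+5 fires, +4 burnt)
Step 5: cell (0,1)='F' (+4 fires, +5 burnt)
  -> target ignites at step 5
Step 6: cell (0,1)='.' (+3 fires, +4 burnt)
Step 7: cell (0,1)='.' (+2 fires, +3 burnt)
Step 8: cell (0,1)='.' (+0 fires, +2 burnt)
  fire out at step 8

5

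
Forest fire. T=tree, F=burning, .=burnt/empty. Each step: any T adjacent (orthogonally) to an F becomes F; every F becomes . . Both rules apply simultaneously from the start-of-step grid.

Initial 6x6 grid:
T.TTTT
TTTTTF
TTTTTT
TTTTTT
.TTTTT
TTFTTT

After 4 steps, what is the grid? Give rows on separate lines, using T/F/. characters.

Step 1: 6 trees catch fire, 2 burn out
  T.TTTF
  TTTTF.
  TTTTTF
  TTTTTT
  .TFTTT
  TF.FTT
Step 2: 9 trees catch fire, 6 burn out
  T.TTF.
  TTTF..
  TTTTF.
  TTFTTF
  .F.FTT
  F...FT
Step 3: 10 trees catch fire, 9 burn out
  T.TF..
  TTF...
  TTFF..
  TF.FF.
  ....FF
  .....F
Step 4: 4 trees catch fire, 10 burn out
  T.F...
  TF....
  TF....
  F.....
  ......
  ......

T.F...
TF....
TF....
F.....
......
......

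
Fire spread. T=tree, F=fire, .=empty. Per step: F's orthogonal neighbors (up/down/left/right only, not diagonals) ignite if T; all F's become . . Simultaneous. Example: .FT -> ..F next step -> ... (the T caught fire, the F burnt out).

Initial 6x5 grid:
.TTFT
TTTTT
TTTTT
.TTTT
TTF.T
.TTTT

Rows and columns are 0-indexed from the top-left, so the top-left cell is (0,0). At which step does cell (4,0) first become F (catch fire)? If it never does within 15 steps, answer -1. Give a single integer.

Step 1: cell (4,0)='T' (+6 fires, +2 burnt)
Step 2: cell (4,0)='F' (+10 fires, +6 burnt)
  -> target ignites at step 2
Step 3: cell (4,0)='.' (+5 fires, +10 burnt)
Step 4: cell (4,0)='.' (+3 fires, +5 burnt)
Step 5: cell (4,0)='.' (+0 fires, +3 burnt)
  fire out at step 5

2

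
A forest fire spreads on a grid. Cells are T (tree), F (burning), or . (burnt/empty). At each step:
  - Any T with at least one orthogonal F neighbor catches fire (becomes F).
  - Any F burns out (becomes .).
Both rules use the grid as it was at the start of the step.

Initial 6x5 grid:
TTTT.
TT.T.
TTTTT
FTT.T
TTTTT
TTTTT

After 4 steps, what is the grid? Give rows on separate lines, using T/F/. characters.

Step 1: 3 trees catch fire, 1 burn out
  TTTT.
  TT.T.
  FTTTT
  .FT.T
  FTTTT
  TTTTT
Step 2: 5 trees catch fire, 3 burn out
  TTTT.
  FT.T.
  .FTTT
  ..F.T
  .FTTT
  FTTTT
Step 3: 5 trees catch fire, 5 burn out
  FTTT.
  .F.T.
  ..FTT
  ....T
  ..FTT
  .FTTT
Step 4: 4 trees catch fire, 5 burn out
  .FTT.
  ...T.
  ...FT
  ....T
  ...FT
  ..FTT

.FTT.
...T.
...FT
....T
...FT
..FTT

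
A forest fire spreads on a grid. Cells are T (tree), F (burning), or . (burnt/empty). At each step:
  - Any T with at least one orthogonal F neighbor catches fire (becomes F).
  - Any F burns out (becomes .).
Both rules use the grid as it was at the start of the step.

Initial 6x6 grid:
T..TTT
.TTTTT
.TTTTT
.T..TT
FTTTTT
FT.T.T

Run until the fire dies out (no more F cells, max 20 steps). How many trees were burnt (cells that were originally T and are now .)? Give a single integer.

Step 1: +2 fires, +2 burnt (F count now 2)
Step 2: +2 fires, +2 burnt (F count now 2)
Step 3: +2 fires, +2 burnt (F count now 2)
Step 4: +4 fires, +2 burnt (F count now 4)
Step 5: +4 fires, +4 burnt (F count now 4)
Step 6: +4 fires, +4 burnt (F count now 4)
Step 7: +3 fires, +4 burnt (F count now 3)
Step 8: +2 fires, +3 burnt (F count now 2)
Step 9: +1 fires, +2 burnt (F count now 1)
Step 10: +0 fires, +1 burnt (F count now 0)
Fire out after step 10
Initially T: 25, now '.': 35
Total burnt (originally-T cells now '.'): 24

Answer: 24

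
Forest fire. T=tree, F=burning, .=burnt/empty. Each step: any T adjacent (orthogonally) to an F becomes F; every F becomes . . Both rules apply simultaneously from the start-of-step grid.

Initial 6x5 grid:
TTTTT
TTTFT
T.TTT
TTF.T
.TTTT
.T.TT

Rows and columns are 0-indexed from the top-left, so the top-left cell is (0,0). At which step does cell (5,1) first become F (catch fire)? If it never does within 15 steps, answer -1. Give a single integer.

Step 1: cell (5,1)='T' (+7 fires, +2 burnt)
Step 2: cell (5,1)='T' (+7 fires, +7 burnt)
Step 3: cell (5,1)='F' (+7 fires, +7 burnt)
  -> target ignites at step 3
Step 4: cell (5,1)='.' (+2 fires, +7 burnt)
Step 5: cell (5,1)='.' (+0 fires, +2 burnt)
  fire out at step 5

3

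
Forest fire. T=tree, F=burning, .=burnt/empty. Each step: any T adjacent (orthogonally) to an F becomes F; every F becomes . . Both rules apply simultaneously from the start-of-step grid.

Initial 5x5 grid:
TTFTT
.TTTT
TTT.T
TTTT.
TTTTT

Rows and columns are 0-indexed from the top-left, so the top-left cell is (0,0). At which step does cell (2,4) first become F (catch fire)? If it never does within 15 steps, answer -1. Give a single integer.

Step 1: cell (2,4)='T' (+3 fires, +1 burnt)
Step 2: cell (2,4)='T' (+5 fires, +3 burnt)
Step 3: cell (2,4)='T' (+3 fires, +5 burnt)
Step 4: cell (2,4)='F' (+5 fires, +3 burnt)
  -> target ignites at step 4
Step 5: cell (2,4)='.' (+3 fires, +5 burnt)
Step 6: cell (2,4)='.' (+2 fires, +3 burnt)
Step 7: cell (2,4)='.' (+0 fires, +2 burnt)
  fire out at step 7

4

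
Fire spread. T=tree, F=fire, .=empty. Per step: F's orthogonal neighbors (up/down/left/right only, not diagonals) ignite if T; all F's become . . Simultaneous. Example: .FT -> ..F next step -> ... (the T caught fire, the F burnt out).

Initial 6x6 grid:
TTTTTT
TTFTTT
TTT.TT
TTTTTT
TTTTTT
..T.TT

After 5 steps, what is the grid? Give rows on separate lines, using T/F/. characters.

Step 1: 4 trees catch fire, 1 burn out
  TTFTTT
  TF.FTT
  TTF.TT
  TTTTTT
  TTTTTT
  ..T.TT
Step 2: 6 trees catch fire, 4 burn out
  TF.FTT
  F...FT
  TF..TT
  TTFTTT
  TTTTTT
  ..T.TT
Step 3: 8 trees catch fire, 6 burn out
  F...FT
  .....F
  F...FT
  TF.FTT
  TTFTTT
  ..T.TT
Step 4: 7 trees catch fire, 8 burn out
  .....F
  ......
  .....F
  F...FT
  TF.FTT
  ..F.TT
Step 5: 3 trees catch fire, 7 burn out
  ......
  ......
  ......
  .....F
  F...FT
  ....TT

......
......
......
.....F
F...FT
....TT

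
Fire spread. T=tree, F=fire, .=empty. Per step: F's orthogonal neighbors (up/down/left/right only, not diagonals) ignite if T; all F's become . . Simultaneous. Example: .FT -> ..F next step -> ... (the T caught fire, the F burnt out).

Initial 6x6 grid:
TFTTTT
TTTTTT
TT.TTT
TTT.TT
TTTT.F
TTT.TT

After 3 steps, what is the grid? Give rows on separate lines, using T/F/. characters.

Step 1: 5 trees catch fire, 2 burn out
  F.FTTT
  TFTTTT
  TT.TTT
  TTT.TF
  TTTT..
  TTT.TF
Step 2: 7 trees catch fire, 5 burn out
  ...FTT
  F.FTTT
  TF.TTF
  TTT.F.
  TTTT..
  TTT.F.
Step 3: 6 trees catch fire, 7 burn out
  ....FT
  ...FTF
  F..TF.
  TFT...
  TTTT..
  TTT...

....FT
...FTF
F..TF.
TFT...
TTTT..
TTT...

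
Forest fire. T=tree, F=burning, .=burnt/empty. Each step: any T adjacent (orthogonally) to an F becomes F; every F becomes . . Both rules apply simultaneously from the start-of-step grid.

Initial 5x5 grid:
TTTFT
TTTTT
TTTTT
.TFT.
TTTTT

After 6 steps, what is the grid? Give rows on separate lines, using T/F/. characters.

Step 1: 7 trees catch fire, 2 burn out
  TTF.F
  TTTFT
  TTFTT
  .F.F.
  TTFTT
Step 2: 7 trees catch fire, 7 burn out
  TF...
  TTF.F
  TF.FT
  .....
  TF.FT
Step 3: 6 trees catch fire, 7 burn out
  F....
  TF...
  F...F
  .....
  F...F
Step 4: 1 trees catch fire, 6 burn out
  .....
  F....
  .....
  .....
  .....
Step 5: 0 trees catch fire, 1 burn out
  .....
  .....
  .....
  .....
  .....
Step 6: 0 trees catch fire, 0 burn out
  .....
  .....
  .....
  .....
  .....

.....
.....
.....
.....
.....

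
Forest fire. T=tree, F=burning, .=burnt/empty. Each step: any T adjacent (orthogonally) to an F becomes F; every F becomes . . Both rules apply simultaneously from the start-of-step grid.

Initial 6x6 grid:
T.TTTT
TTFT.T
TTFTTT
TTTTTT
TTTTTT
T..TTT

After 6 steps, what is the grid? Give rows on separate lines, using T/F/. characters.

Step 1: 6 trees catch fire, 2 burn out
  T.FTTT
  TF.F.T
  TF.FTT
  TTFTTT
  TTTTTT
  T..TTT
Step 2: 7 trees catch fire, 6 burn out
  T..FTT
  F....T
  F...FT
  TF.FTT
  TTFTTT
  T..TTT
Step 3: 7 trees catch fire, 7 burn out
  F...FT
  .....T
  .....F
  F...FT
  TF.FTT
  T..TTT
Step 4: 6 trees catch fire, 7 burn out
  .....F
  .....F
  ......
  .....F
  F...FT
  T..FTT
Step 5: 3 trees catch fire, 6 burn out
  ......
  ......
  ......
  ......
  .....F
  F...FT
Step 6: 1 trees catch fire, 3 burn out
  ......
  ......
  ......
  ......
  ......
  .....F

......
......
......
......
......
.....F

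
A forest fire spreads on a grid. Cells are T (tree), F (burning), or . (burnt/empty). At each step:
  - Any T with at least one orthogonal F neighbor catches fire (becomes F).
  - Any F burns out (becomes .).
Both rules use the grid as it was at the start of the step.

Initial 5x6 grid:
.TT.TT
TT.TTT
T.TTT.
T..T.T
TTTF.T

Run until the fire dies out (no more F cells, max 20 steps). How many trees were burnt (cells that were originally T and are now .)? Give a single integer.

Step 1: +2 fires, +1 burnt (F count now 2)
Step 2: +2 fires, +2 burnt (F count now 2)
Step 3: +4 fires, +2 burnt (F count now 4)
Step 4: +2 fires, +4 burnt (F count now 2)
Step 5: +3 fires, +2 burnt (F count now 3)
Step 6: +2 fires, +3 burnt (F count now 2)
Step 7: +1 fires, +2 burnt (F count now 1)
Step 8: +1 fires, +1 burnt (F count now 1)
Step 9: +1 fires, +1 burnt (F count now 1)
Step 10: +0 fires, +1 burnt (F count now 0)
Fire out after step 10
Initially T: 20, now '.': 28
Total burnt (originally-T cells now '.'): 18

Answer: 18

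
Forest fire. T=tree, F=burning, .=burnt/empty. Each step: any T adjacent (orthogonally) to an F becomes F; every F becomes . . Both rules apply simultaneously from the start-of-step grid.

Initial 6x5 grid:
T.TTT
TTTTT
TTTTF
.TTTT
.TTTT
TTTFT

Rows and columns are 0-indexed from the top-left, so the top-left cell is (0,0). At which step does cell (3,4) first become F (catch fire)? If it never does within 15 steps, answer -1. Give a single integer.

Step 1: cell (3,4)='F' (+6 fires, +2 burnt)
  -> target ignites at step 1
Step 2: cell (3,4)='.' (+7 fires, +6 burnt)
Step 3: cell (3,4)='.' (+6 fires, +7 burnt)
Step 4: cell (3,4)='.' (+4 fires, +6 burnt)
Step 5: cell (3,4)='.' (+1 fires, +4 burnt)
Step 6: cell (3,4)='.' (+1 fires, +1 burnt)
Step 7: cell (3,4)='.' (+0 fires, +1 burnt)
  fire out at step 7

1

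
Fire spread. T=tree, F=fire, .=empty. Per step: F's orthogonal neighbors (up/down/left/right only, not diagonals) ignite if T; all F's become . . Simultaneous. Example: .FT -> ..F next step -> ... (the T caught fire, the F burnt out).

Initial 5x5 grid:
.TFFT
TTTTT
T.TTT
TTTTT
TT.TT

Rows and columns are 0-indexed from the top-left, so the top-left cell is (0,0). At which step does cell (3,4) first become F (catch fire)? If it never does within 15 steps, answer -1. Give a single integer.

Step 1: cell (3,4)='T' (+4 fires, +2 burnt)
Step 2: cell (3,4)='T' (+4 fires, +4 burnt)
Step 3: cell (3,4)='T' (+4 fires, +4 burnt)
Step 4: cell (3,4)='F' (+4 fires, +4 burnt)
  -> target ignites at step 4
Step 5: cell (3,4)='.' (+3 fires, +4 burnt)
Step 6: cell (3,4)='.' (+1 fires, +3 burnt)
Step 7: cell (3,4)='.' (+0 fires, +1 burnt)
  fire out at step 7

4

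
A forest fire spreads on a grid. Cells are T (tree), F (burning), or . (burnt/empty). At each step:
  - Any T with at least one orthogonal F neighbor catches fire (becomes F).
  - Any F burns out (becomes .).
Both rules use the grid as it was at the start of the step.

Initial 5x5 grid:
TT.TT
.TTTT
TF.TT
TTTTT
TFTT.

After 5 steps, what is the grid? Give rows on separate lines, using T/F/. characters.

Step 1: 5 trees catch fire, 2 burn out
  TT.TT
  .FTTT
  F..TT
  TFTTT
  F.FT.
Step 2: 5 trees catch fire, 5 burn out
  TF.TT
  ..FTT
  ...TT
  F.FTT
  ...F.
Step 3: 3 trees catch fire, 5 burn out
  F..TT
  ...FT
  ...TT
  ...FT
  .....
Step 4: 4 trees catch fire, 3 burn out
  ...FT
  ....F
  ...FT
  ....F
  .....
Step 5: 2 trees catch fire, 4 burn out
  ....F
  .....
  ....F
  .....
  .....

....F
.....
....F
.....
.....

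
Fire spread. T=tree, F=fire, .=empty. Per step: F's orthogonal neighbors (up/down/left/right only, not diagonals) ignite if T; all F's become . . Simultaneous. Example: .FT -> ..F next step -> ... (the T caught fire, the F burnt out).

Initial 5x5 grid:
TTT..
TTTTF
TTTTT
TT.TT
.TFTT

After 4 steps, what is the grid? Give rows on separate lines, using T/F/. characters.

Step 1: 4 trees catch fire, 2 burn out
  TTT..
  TTTF.
  TTTTF
  TT.TT
  .F.FT
Step 2: 6 trees catch fire, 4 burn out
  TTT..
  TTF..
  TTTF.
  TF.FF
  ....F
Step 3: 5 trees catch fire, 6 burn out
  TTF..
  TF...
  TFF..
  F....
  .....
Step 4: 3 trees catch fire, 5 burn out
  TF...
  F....
  F....
  .....
  .....

TF...
F....
F....
.....
.....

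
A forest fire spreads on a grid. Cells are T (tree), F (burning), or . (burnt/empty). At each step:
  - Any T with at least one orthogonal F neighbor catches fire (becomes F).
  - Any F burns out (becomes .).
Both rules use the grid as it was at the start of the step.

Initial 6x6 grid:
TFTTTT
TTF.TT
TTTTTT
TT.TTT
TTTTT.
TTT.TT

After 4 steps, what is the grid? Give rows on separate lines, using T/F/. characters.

Step 1: 4 trees catch fire, 2 burn out
  F.FTTT
  TF..TT
  TTFTTT
  TT.TTT
  TTTTT.
  TTT.TT
Step 2: 4 trees catch fire, 4 burn out
  ...FTT
  F...TT
  TF.FTT
  TT.TTT
  TTTTT.
  TTT.TT
Step 3: 5 trees catch fire, 4 burn out
  ....FT
  ....TT
  F...FT
  TF.FTT
  TTTTT.
  TTT.TT
Step 4: 7 trees catch fire, 5 burn out
  .....F
  ....FT
  .....F
  F...FT
  TFTFT.
  TTT.TT

.....F
....FT
.....F
F...FT
TFTFT.
TTT.TT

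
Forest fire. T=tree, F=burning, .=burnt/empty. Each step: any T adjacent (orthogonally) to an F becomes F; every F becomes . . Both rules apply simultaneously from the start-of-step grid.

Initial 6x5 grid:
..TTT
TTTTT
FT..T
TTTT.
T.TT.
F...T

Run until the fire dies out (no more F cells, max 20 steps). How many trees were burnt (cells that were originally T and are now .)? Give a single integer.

Step 1: +4 fires, +2 burnt (F count now 4)
Step 2: +2 fires, +4 burnt (F count now 2)
Step 3: +2 fires, +2 burnt (F count now 2)
Step 4: +4 fires, +2 burnt (F count now 4)
Step 5: +3 fires, +4 burnt (F count now 3)
Step 6: +2 fires, +3 burnt (F count now 2)
Step 7: +0 fires, +2 burnt (F count now 0)
Fire out after step 7
Initially T: 18, now '.': 29
Total burnt (originally-T cells now '.'): 17

Answer: 17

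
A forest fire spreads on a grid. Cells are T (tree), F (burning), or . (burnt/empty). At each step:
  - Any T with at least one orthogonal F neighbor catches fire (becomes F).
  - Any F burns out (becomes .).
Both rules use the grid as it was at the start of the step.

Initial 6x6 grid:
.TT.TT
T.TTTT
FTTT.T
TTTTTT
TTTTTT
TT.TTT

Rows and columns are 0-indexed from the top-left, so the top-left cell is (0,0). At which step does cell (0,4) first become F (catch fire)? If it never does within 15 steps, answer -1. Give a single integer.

Step 1: cell (0,4)='T' (+3 fires, +1 burnt)
Step 2: cell (0,4)='T' (+3 fires, +3 burnt)
Step 3: cell (0,4)='T' (+5 fires, +3 burnt)
Step 4: cell (0,4)='T' (+5 fires, +5 burnt)
Step 5: cell (0,4)='T' (+4 fires, +5 burnt)
Step 6: cell (0,4)='F' (+5 fires, +4 burnt)
  -> target ignites at step 6
Step 7: cell (0,4)='.' (+4 fires, +5 burnt)
Step 8: cell (0,4)='.' (+1 fires, +4 burnt)
Step 9: cell (0,4)='.' (+0 fires, +1 burnt)
  fire out at step 9

6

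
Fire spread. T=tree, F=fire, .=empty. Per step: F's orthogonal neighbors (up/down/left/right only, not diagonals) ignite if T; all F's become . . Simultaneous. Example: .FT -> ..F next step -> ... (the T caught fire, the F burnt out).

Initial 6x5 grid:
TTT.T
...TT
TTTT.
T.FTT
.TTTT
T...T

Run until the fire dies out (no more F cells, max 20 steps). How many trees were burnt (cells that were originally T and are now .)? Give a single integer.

Step 1: +3 fires, +1 burnt (F count now 3)
Step 2: +5 fires, +3 burnt (F count now 5)
Step 3: +3 fires, +5 burnt (F count now 3)
Step 4: +3 fires, +3 burnt (F count now 3)
Step 5: +1 fires, +3 burnt (F count now 1)
Step 6: +0 fires, +1 burnt (F count now 0)
Fire out after step 6
Initially T: 19, now '.': 26
Total burnt (originally-T cells now '.'): 15

Answer: 15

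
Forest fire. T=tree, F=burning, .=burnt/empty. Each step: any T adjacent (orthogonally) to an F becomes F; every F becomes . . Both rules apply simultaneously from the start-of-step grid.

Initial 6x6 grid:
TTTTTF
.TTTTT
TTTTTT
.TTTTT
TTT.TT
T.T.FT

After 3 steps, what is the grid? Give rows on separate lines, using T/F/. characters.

Step 1: 4 trees catch fire, 2 burn out
  TTTTF.
  .TTTTF
  TTTTTT
  .TTTTT
  TTT.FT
  T.T..F
Step 2: 5 trees catch fire, 4 burn out
  TTTF..
  .TTTF.
  TTTTTF
  .TTTFT
  TTT..F
  T.T...
Step 3: 5 trees catch fire, 5 burn out
  TTF...
  .TTF..
  TTTTF.
  .TTF.F
  TTT...
  T.T...

TTF...
.TTF..
TTTTF.
.TTF.F
TTT...
T.T...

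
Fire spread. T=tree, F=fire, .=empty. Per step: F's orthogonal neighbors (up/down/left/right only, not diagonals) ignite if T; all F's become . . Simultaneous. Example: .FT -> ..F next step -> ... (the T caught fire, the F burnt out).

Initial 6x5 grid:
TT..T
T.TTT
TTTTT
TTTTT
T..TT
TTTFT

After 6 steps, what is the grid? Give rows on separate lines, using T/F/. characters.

Step 1: 3 trees catch fire, 1 burn out
  TT..T
  T.TTT
  TTTTT
  TTTTT
  T..FT
  TTF.F
Step 2: 3 trees catch fire, 3 burn out
  TT..T
  T.TTT
  TTTTT
  TTTFT
  T...F
  TF...
Step 3: 4 trees catch fire, 3 burn out
  TT..T
  T.TTT
  TTTFT
  TTF.F
  T....
  F....
Step 4: 5 trees catch fire, 4 burn out
  TT..T
  T.TFT
  TTF.F
  TF...
  F....
  .....
Step 5: 4 trees catch fire, 5 burn out
  TT..T
  T.F.F
  TF...
  F....
  .....
  .....
Step 6: 2 trees catch fire, 4 burn out
  TT..F
  T....
  F....
  .....
  .....
  .....

TT..F
T....
F....
.....
.....
.....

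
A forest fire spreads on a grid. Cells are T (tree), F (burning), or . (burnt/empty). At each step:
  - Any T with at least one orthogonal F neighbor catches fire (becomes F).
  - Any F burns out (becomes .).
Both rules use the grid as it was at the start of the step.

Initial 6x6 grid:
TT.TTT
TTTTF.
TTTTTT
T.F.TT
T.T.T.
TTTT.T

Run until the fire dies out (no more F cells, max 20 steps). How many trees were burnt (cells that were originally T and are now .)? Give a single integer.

Step 1: +5 fires, +2 burnt (F count now 5)
Step 2: +8 fires, +5 burnt (F count now 8)
Step 3: +6 fires, +8 burnt (F count now 6)
Step 4: +4 fires, +6 burnt (F count now 4)
Step 5: +2 fires, +4 burnt (F count now 2)
Step 6: +0 fires, +2 burnt (F count now 0)
Fire out after step 6
Initially T: 26, now '.': 35
Total burnt (originally-T cells now '.'): 25

Answer: 25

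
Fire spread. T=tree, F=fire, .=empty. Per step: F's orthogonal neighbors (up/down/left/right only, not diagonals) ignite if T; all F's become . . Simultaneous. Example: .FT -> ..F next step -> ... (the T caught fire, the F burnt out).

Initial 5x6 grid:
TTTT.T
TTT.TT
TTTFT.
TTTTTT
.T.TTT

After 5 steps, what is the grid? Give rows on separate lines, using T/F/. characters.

Step 1: 3 trees catch fire, 1 burn out
  TTTT.T
  TTT.TT
  TTF.F.
  TTTFTT
  .T.TTT
Step 2: 6 trees catch fire, 3 burn out
  TTTT.T
  TTF.FT
  TF....
  TTF.FT
  .T.FTT
Step 3: 7 trees catch fire, 6 burn out
  TTFT.T
  TF...F
  F.....
  TF...F
  .T..FT
Step 4: 7 trees catch fire, 7 burn out
  TF.F.F
  F.....
  ......
  F.....
  .F...F
Step 5: 1 trees catch fire, 7 burn out
  F.....
  ......
  ......
  ......
  ......

F.....
......
......
......
......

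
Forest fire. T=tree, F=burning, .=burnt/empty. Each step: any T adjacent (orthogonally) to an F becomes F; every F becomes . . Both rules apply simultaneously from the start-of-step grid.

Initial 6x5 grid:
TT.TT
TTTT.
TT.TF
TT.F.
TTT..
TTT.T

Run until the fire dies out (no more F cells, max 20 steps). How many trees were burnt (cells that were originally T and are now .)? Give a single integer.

Step 1: +1 fires, +2 burnt (F count now 1)
Step 2: +1 fires, +1 burnt (F count now 1)
Step 3: +2 fires, +1 burnt (F count now 2)
Step 4: +2 fires, +2 burnt (F count now 2)
Step 5: +3 fires, +2 burnt (F count now 3)
Step 6: +3 fires, +3 burnt (F count now 3)
Step 7: +2 fires, +3 burnt (F count now 2)
Step 8: +3 fires, +2 burnt (F count now 3)
Step 9: +2 fires, +3 burnt (F count now 2)
Step 10: +0 fires, +2 burnt (F count now 0)
Fire out after step 10
Initially T: 20, now '.': 29
Total burnt (originally-T cells now '.'): 19

Answer: 19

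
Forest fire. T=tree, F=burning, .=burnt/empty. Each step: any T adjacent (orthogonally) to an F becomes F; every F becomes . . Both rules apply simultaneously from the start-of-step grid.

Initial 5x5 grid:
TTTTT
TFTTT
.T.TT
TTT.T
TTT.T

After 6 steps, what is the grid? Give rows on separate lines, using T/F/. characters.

Step 1: 4 trees catch fire, 1 burn out
  TFTTT
  F.FTT
  .F.TT
  TTT.T
  TTT.T
Step 2: 4 trees catch fire, 4 burn out
  F.FTT
  ...FT
  ...TT
  TFT.T
  TTT.T
Step 3: 6 trees catch fire, 4 burn out
  ...FT
  ....F
  ...FT
  F.F.T
  TFT.T
Step 4: 4 trees catch fire, 6 burn out
  ....F
  .....
  ....F
  ....T
  F.F.T
Step 5: 1 trees catch fire, 4 burn out
  .....
  .....
  .....
  ....F
  ....T
Step 6: 1 trees catch fire, 1 burn out
  .....
  .....
  .....
  .....
  ....F

.....
.....
.....
.....
....F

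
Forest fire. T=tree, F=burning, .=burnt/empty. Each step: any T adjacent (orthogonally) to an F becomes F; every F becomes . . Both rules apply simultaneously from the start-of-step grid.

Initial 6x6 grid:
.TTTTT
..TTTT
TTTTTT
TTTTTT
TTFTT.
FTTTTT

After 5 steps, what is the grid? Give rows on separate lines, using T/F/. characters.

Step 1: 6 trees catch fire, 2 burn out
  .TTTTT
  ..TTTT
  TTTTTT
  TTFTTT
  FF.FT.
  .FFTTT
Step 2: 6 trees catch fire, 6 burn out
  .TTTTT
  ..TTTT
  TTFTTT
  FF.FTT
  ....F.
  ...FTT
Step 3: 6 trees catch fire, 6 burn out
  .TTTTT
  ..FTTT
  FF.FTT
  ....FT
  ......
  ....FT
Step 4: 5 trees catch fire, 6 burn out
  .TFTTT
  ...FTT
  ....FT
  .....F
  ......
  .....F
Step 5: 4 trees catch fire, 5 burn out
  .F.FTT
  ....FT
  .....F
  ......
  ......
  ......

.F.FTT
....FT
.....F
......
......
......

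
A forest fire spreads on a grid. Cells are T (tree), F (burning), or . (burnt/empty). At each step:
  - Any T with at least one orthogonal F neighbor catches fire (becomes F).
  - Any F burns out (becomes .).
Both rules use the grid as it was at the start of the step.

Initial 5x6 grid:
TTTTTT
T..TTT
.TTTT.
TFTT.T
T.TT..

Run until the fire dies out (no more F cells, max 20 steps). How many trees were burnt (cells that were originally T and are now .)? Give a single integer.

Step 1: +3 fires, +1 burnt (F count now 3)
Step 2: +4 fires, +3 burnt (F count now 4)
Step 3: +2 fires, +4 burnt (F count now 2)
Step 4: +2 fires, +2 burnt (F count now 2)
Step 5: +2 fires, +2 burnt (F count now 2)
Step 6: +3 fires, +2 burnt (F count now 3)
Step 7: +2 fires, +3 burnt (F count now 2)
Step 8: +1 fires, +2 burnt (F count now 1)
Step 9: +1 fires, +1 burnt (F count now 1)
Step 10: +0 fires, +1 burnt (F count now 0)
Fire out after step 10
Initially T: 21, now '.': 29
Total burnt (originally-T cells now '.'): 20

Answer: 20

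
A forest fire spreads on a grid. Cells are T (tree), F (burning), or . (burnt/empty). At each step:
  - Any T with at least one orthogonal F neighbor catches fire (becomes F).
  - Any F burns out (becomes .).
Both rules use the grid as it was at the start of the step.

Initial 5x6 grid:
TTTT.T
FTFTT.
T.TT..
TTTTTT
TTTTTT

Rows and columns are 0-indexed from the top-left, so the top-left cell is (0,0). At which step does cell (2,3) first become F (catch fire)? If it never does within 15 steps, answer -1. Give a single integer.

Step 1: cell (2,3)='T' (+6 fires, +2 burnt)
Step 2: cell (2,3)='F' (+6 fires, +6 burnt)
  -> target ignites at step 2
Step 3: cell (2,3)='.' (+4 fires, +6 burnt)
Step 4: cell (2,3)='.' (+3 fires, +4 burnt)
Step 5: cell (2,3)='.' (+2 fires, +3 burnt)
Step 6: cell (2,3)='.' (+1 fires, +2 burnt)
Step 7: cell (2,3)='.' (+0 fires, +1 burnt)
  fire out at step 7

2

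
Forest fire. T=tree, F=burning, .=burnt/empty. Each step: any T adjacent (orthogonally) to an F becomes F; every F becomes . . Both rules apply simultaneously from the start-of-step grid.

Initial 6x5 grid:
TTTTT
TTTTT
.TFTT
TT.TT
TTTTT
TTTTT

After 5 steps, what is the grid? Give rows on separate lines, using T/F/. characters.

Step 1: 3 trees catch fire, 1 burn out
  TTTTT
  TTFTT
  .F.FT
  TT.TT
  TTTTT
  TTTTT
Step 2: 6 trees catch fire, 3 burn out
  TTFTT
  TF.FT
  ....F
  TF.FT
  TTTTT
  TTTTT
Step 3: 8 trees catch fire, 6 burn out
  TF.FT
  F...F
  .....
  F...F
  TFTFT
  TTTTT
Step 4: 7 trees catch fire, 8 burn out
  F...F
  .....
  .....
  .....
  F.F.F
  TFTFT
Step 5: 3 trees catch fire, 7 burn out
  .....
  .....
  .....
  .....
  .....
  F.F.F

.....
.....
.....
.....
.....
F.F.F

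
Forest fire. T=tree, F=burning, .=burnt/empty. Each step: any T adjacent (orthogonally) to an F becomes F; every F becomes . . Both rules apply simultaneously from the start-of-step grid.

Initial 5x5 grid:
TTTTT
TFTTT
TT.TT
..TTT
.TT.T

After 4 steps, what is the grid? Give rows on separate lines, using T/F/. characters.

Step 1: 4 trees catch fire, 1 burn out
  TFTTT
  F.FTT
  TF.TT
  ..TTT
  .TT.T
Step 2: 4 trees catch fire, 4 burn out
  F.FTT
  ...FT
  F..TT
  ..TTT
  .TT.T
Step 3: 3 trees catch fire, 4 burn out
  ...FT
  ....F
  ...FT
  ..TTT
  .TT.T
Step 4: 3 trees catch fire, 3 burn out
  ....F
  .....
  ....F
  ..TFT
  .TT.T

....F
.....
....F
..TFT
.TT.T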